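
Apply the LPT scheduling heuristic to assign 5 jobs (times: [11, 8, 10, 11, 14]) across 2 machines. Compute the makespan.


Sort jobs in decreasing order (LPT): [14, 11, 11, 10, 8]
Assign each job to the least loaded machine:
  Machine 1: jobs [14, 10], load = 24
  Machine 2: jobs [11, 11, 8], load = 30
Makespan = max load = 30

30


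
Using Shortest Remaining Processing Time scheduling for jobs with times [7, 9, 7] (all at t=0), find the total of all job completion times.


Since all jobs arrive at t=0, SRPT equals SPT ordering.
SPT order: [7, 7, 9]
Completion times:
  Job 1: p=7, C=7
  Job 2: p=7, C=14
  Job 3: p=9, C=23
Total completion time = 7 + 14 + 23 = 44

44


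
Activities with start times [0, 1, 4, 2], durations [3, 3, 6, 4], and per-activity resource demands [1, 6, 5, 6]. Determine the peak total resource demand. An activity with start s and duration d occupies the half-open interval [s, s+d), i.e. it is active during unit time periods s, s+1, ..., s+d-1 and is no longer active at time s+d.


Each activity i is active on [start_i, start_i + duration_i).
Compute total resource usage per time slot:
  t=0: active resources = [1], total = 1
  t=1: active resources = [1, 6], total = 7
  t=2: active resources = [1, 6, 6], total = 13
  t=3: active resources = [6, 6], total = 12
  t=4: active resources = [5, 6], total = 11
  t=5: active resources = [5, 6], total = 11
  t=6: active resources = [5], total = 5
  t=7: active resources = [5], total = 5
  t=8: active resources = [5], total = 5
  t=9: active resources = [5], total = 5
Peak resource demand = 13

13


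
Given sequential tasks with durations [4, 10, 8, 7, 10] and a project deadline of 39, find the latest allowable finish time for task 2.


LF(activity 2) = deadline - sum of successor durations
Successors: activities 3 through 5 with durations [8, 7, 10]
Sum of successor durations = 25
LF = 39 - 25 = 14

14


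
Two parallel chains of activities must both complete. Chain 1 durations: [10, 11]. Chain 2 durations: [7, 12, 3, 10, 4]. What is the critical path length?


Path A total = 10 + 11 = 21
Path B total = 7 + 12 + 3 + 10 + 4 = 36
Critical path = longest path = max(21, 36) = 36

36


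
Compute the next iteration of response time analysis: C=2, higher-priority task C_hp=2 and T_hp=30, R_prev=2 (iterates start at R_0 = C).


R_next = C + ceil(R_prev / T_hp) * C_hp
ceil(2 / 30) = ceil(0.0667) = 1
Interference = 1 * 2 = 2
R_next = 2 + 2 = 4

4


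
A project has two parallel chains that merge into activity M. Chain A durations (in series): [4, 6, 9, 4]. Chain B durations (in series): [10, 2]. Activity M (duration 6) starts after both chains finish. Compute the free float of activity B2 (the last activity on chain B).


ES(B2) = sum of predecessors on chain B = 10
EF(B2) = ES + duration = 10 + 2 = 12
Successor of B2 is M. ES(M) = max(sum(A), sum(B)) = max(23, 12) = 23
Free float = ES(successor) - EF(current) = 23 - 12 = 11

11


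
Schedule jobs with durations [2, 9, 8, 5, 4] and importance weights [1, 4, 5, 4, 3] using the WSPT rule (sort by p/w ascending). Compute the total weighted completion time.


Compute p/w ratios and sort ascending (WSPT): [(5, 4), (4, 3), (8, 5), (2, 1), (9, 4)]
Compute weighted completion times:
  Job (p=5,w=4): C=5, w*C=4*5=20
  Job (p=4,w=3): C=9, w*C=3*9=27
  Job (p=8,w=5): C=17, w*C=5*17=85
  Job (p=2,w=1): C=19, w*C=1*19=19
  Job (p=9,w=4): C=28, w*C=4*28=112
Total weighted completion time = 263

263


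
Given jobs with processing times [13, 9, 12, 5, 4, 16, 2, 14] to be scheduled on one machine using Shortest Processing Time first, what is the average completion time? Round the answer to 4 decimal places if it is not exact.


Sort jobs by processing time (SPT order): [2, 4, 5, 9, 12, 13, 14, 16]
Compute completion times sequentially:
  Job 1: processing = 2, completes at 2
  Job 2: processing = 4, completes at 6
  Job 3: processing = 5, completes at 11
  Job 4: processing = 9, completes at 20
  Job 5: processing = 12, completes at 32
  Job 6: processing = 13, completes at 45
  Job 7: processing = 14, completes at 59
  Job 8: processing = 16, completes at 75
Sum of completion times = 250
Average completion time = 250/8 = 31.25

31.25


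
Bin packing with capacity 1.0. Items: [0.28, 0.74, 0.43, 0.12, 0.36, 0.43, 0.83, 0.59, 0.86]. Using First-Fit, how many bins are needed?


Place items sequentially using First-Fit:
  Item 0.28 -> new Bin 1
  Item 0.74 -> new Bin 2
  Item 0.43 -> Bin 1 (now 0.71)
  Item 0.12 -> Bin 1 (now 0.83)
  Item 0.36 -> new Bin 3
  Item 0.43 -> Bin 3 (now 0.79)
  Item 0.83 -> new Bin 4
  Item 0.59 -> new Bin 5
  Item 0.86 -> new Bin 6
Total bins used = 6

6


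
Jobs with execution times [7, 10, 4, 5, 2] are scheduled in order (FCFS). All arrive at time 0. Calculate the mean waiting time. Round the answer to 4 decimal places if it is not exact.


FCFS order (as given): [7, 10, 4, 5, 2]
Waiting times:
  Job 1: wait = 0
  Job 2: wait = 7
  Job 3: wait = 17
  Job 4: wait = 21
  Job 5: wait = 26
Sum of waiting times = 71
Average waiting time = 71/5 = 14.2

14.2


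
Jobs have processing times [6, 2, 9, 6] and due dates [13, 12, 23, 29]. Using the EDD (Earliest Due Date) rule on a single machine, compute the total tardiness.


Sort by due date (EDD order): [(2, 12), (6, 13), (9, 23), (6, 29)]
Compute completion times and tardiness:
  Job 1: p=2, d=12, C=2, tardiness=max(0,2-12)=0
  Job 2: p=6, d=13, C=8, tardiness=max(0,8-13)=0
  Job 3: p=9, d=23, C=17, tardiness=max(0,17-23)=0
  Job 4: p=6, d=29, C=23, tardiness=max(0,23-29)=0
Total tardiness = 0

0


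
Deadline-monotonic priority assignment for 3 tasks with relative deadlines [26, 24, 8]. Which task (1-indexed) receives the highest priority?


Sort tasks by relative deadline (ascending):
  Task 3: deadline = 8
  Task 2: deadline = 24
  Task 1: deadline = 26
Priority order (highest first): [3, 2, 1]
Highest priority task = 3

3


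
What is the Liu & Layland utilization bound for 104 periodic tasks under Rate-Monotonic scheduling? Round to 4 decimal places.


Compute 2^(1/104) = 1.0066871365
Subtract 1: 1.0066871365 - 1 = 0.0066871365
Multiply by n: 104 * 0.0066871365 = 0.6954621960
Round to 4 dp: 0.6955

0.6955


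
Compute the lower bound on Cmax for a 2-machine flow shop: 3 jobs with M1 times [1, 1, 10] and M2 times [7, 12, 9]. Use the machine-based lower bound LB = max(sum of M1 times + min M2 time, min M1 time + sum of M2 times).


LB1 = sum(M1 times) + min(M2 times) = 12 + 7 = 19
LB2 = min(M1 times) + sum(M2 times) = 1 + 28 = 29
Lower bound = max(LB1, LB2) = max(19, 29) = 29

29


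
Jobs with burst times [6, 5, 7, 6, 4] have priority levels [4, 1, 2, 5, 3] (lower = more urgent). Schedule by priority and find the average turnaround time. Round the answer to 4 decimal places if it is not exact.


Sort by priority (ascending = highest first):
Order: [(1, 5), (2, 7), (3, 4), (4, 6), (5, 6)]
Completion times:
  Priority 1, burst=5, C=5
  Priority 2, burst=7, C=12
  Priority 3, burst=4, C=16
  Priority 4, burst=6, C=22
  Priority 5, burst=6, C=28
Average turnaround = 83/5 = 16.6

16.6


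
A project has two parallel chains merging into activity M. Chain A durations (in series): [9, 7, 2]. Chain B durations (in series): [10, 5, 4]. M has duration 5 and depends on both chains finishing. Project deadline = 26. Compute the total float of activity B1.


Forward pass: ES(B1) = sum of predecessors on chain B = 0
EF = ES + duration = 0 + 10 = 10
Backward pass: LF(M) = deadline = 26; LS(M) = 26 - 5 = 21
LF(B1) = LS(M) - sum(successors on chain B) = 21 - 9 = 12
LS = LF - duration = 12 - 10 = 2
Total float = LS - ES = 2 - 0 = 2

2


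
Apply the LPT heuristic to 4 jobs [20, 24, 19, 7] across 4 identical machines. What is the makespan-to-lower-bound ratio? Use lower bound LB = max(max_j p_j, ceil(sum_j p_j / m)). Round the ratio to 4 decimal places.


LPT order: [24, 20, 19, 7]
Machine loads after assignment: [24, 20, 19, 7]
LPT makespan = 24
Lower bound = max(max_job, ceil(total/4)) = max(24, 18) = 24
Ratio = 24 / 24 = 1.0

1.0


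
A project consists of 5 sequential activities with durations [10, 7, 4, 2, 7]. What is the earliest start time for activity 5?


Activity 5 starts after activities 1 through 4 complete.
Predecessor durations: [10, 7, 4, 2]
ES = 10 + 7 + 4 + 2 = 23

23


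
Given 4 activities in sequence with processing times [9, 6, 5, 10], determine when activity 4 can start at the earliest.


Activity 4 starts after activities 1 through 3 complete.
Predecessor durations: [9, 6, 5]
ES = 9 + 6 + 5 = 20

20


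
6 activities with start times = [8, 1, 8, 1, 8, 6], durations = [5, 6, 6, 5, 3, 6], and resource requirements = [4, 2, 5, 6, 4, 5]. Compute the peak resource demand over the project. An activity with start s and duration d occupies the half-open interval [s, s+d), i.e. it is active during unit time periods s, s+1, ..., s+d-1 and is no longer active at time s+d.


Each activity i is active on [start_i, start_i + duration_i).
Compute total resource usage per time slot:
  t=0: active resources = [], total = 0
  t=1: active resources = [2, 6], total = 8
  t=2: active resources = [2, 6], total = 8
  t=3: active resources = [2, 6], total = 8
  t=4: active resources = [2, 6], total = 8
  t=5: active resources = [2, 6], total = 8
  t=6: active resources = [2, 5], total = 7
  t=7: active resources = [5], total = 5
  t=8: active resources = [4, 5, 4, 5], total = 18
  t=9: active resources = [4, 5, 4, 5], total = 18
  t=10: active resources = [4, 5, 4, 5], total = 18
  t=11: active resources = [4, 5, 5], total = 14
  t=12: active resources = [4, 5], total = 9
  t=13: active resources = [5], total = 5
Peak resource demand = 18

18


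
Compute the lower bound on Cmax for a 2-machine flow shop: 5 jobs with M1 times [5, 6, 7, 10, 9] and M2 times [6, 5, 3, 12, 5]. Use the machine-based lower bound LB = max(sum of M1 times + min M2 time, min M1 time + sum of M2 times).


LB1 = sum(M1 times) + min(M2 times) = 37 + 3 = 40
LB2 = min(M1 times) + sum(M2 times) = 5 + 31 = 36
Lower bound = max(LB1, LB2) = max(40, 36) = 40

40


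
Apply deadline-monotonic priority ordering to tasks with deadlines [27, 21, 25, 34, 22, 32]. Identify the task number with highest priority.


Sort tasks by relative deadline (ascending):
  Task 2: deadline = 21
  Task 5: deadline = 22
  Task 3: deadline = 25
  Task 1: deadline = 27
  Task 6: deadline = 32
  Task 4: deadline = 34
Priority order (highest first): [2, 5, 3, 1, 6, 4]
Highest priority task = 2

2


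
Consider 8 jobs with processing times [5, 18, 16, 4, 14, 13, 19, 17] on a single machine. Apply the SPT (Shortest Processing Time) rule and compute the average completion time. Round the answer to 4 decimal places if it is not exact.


Sort jobs by processing time (SPT order): [4, 5, 13, 14, 16, 17, 18, 19]
Compute completion times sequentially:
  Job 1: processing = 4, completes at 4
  Job 2: processing = 5, completes at 9
  Job 3: processing = 13, completes at 22
  Job 4: processing = 14, completes at 36
  Job 5: processing = 16, completes at 52
  Job 6: processing = 17, completes at 69
  Job 7: processing = 18, completes at 87
  Job 8: processing = 19, completes at 106
Sum of completion times = 385
Average completion time = 385/8 = 48.125

48.125


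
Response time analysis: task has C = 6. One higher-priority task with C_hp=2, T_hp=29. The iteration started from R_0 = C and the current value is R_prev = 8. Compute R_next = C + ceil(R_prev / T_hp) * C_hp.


R_next = C + ceil(R_prev / T_hp) * C_hp
ceil(8 / 29) = ceil(0.2759) = 1
Interference = 1 * 2 = 2
R_next = 6 + 2 = 8
R_next = R_prev, so the iteration has converged (response time = 8).

8


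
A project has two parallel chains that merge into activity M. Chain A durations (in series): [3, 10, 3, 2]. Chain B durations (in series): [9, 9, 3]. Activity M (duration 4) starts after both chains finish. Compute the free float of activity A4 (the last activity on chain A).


ES(A4) = sum of predecessors on chain A = 16
EF(A4) = ES + duration = 16 + 2 = 18
Successor of A4 is M. ES(M) = max(sum(A), sum(B)) = max(18, 21) = 21
Free float = ES(successor) - EF(current) = 21 - 18 = 3

3


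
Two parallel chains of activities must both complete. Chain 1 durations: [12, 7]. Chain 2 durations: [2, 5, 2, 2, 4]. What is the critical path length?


Path A total = 12 + 7 = 19
Path B total = 2 + 5 + 2 + 2 + 4 = 15
Critical path = longest path = max(19, 15) = 19

19


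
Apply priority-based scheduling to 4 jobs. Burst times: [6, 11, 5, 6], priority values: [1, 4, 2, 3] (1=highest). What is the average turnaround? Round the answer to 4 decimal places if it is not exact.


Sort by priority (ascending = highest first):
Order: [(1, 6), (2, 5), (3, 6), (4, 11)]
Completion times:
  Priority 1, burst=6, C=6
  Priority 2, burst=5, C=11
  Priority 3, burst=6, C=17
  Priority 4, burst=11, C=28
Average turnaround = 62/4 = 15.5

15.5


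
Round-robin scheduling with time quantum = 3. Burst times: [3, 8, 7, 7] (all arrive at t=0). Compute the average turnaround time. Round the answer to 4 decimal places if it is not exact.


Time quantum = 3
Execution trace:
  J1 runs 3 units, time = 3
  J2 runs 3 units, time = 6
  J3 runs 3 units, time = 9
  J4 runs 3 units, time = 12
  J2 runs 3 units, time = 15
  J3 runs 3 units, time = 18
  J4 runs 3 units, time = 21
  J2 runs 2 units, time = 23
  J3 runs 1 units, time = 24
  J4 runs 1 units, time = 25
Finish times: [3, 23, 24, 25]
Average turnaround = 75/4 = 18.75

18.75


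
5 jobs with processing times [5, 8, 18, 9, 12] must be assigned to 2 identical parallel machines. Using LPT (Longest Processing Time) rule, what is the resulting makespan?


Sort jobs in decreasing order (LPT): [18, 12, 9, 8, 5]
Assign each job to the least loaded machine:
  Machine 1: jobs [18, 8], load = 26
  Machine 2: jobs [12, 9, 5], load = 26
Makespan = max load = 26

26


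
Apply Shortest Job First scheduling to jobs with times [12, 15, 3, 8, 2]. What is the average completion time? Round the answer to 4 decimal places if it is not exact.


SJF order (ascending): [2, 3, 8, 12, 15]
Completion times:
  Job 1: burst=2, C=2
  Job 2: burst=3, C=5
  Job 3: burst=8, C=13
  Job 4: burst=12, C=25
  Job 5: burst=15, C=40
Average completion = 85/5 = 17.0

17.0


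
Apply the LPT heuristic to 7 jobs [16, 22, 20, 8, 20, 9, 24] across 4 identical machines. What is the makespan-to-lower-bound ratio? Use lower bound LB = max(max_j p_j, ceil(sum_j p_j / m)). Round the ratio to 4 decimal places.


LPT order: [24, 22, 20, 20, 16, 9, 8]
Machine loads after assignment: [24, 30, 36, 29]
LPT makespan = 36
Lower bound = max(max_job, ceil(total/4)) = max(24, 30) = 30
Ratio = 36 / 30 = 1.2

1.2


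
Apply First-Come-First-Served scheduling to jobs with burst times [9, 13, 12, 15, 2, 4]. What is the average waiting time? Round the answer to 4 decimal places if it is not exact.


FCFS order (as given): [9, 13, 12, 15, 2, 4]
Waiting times:
  Job 1: wait = 0
  Job 2: wait = 9
  Job 3: wait = 22
  Job 4: wait = 34
  Job 5: wait = 49
  Job 6: wait = 51
Sum of waiting times = 165
Average waiting time = 165/6 = 27.5

27.5


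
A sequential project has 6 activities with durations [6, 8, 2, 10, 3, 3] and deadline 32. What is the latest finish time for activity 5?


LF(activity 5) = deadline - sum of successor durations
Successors: activities 6 through 6 with durations [3]
Sum of successor durations = 3
LF = 32 - 3 = 29

29


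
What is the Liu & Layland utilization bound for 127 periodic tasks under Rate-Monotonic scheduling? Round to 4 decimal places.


Compute 2^(1/127) = 1.0054727730
Subtract 1: 1.0054727730 - 1 = 0.0054727730
Multiply by n: 127 * 0.0054727730 = 0.6950421710
Round to 4 dp: 0.6950

0.6950


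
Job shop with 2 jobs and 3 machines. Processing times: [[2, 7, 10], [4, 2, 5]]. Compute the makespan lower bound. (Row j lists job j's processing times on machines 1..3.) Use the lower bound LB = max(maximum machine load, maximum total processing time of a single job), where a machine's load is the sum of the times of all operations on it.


Machine loads:
  Machine 1: 2 + 4 = 6
  Machine 2: 7 + 2 = 9
  Machine 3: 10 + 5 = 15
Max machine load = 15
Job totals:
  Job 1: 19
  Job 2: 11
Max job total = 19
Lower bound = max(15, 19) = 19

19


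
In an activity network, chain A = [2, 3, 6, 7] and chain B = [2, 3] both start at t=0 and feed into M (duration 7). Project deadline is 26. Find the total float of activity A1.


Forward pass: ES(A1) = sum of predecessors on chain A = 0
EF = ES + duration = 0 + 2 = 2
Backward pass: LF(M) = deadline = 26; LS(M) = 26 - 7 = 19
LF(A1) = LS(M) - sum(successors on chain A) = 19 - 16 = 3
LS = LF - duration = 3 - 2 = 1
Total float = LS - ES = 1 - 0 = 1

1


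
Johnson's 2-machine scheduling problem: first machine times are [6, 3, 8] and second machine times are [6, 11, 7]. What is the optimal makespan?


Apply Johnson's rule:
  Group 1 (a <= b): [(2, 3, 11), (1, 6, 6)]
  Group 2 (a > b): [(3, 8, 7)]
Optimal job order: [2, 1, 3]
Schedule:
  Job 2: M1 done at 3, M2 done at 14
  Job 1: M1 done at 9, M2 done at 20
  Job 3: M1 done at 17, M2 done at 27
Makespan = 27

27


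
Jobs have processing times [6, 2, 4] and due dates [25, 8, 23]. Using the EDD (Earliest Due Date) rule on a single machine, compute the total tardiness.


Sort by due date (EDD order): [(2, 8), (4, 23), (6, 25)]
Compute completion times and tardiness:
  Job 1: p=2, d=8, C=2, tardiness=max(0,2-8)=0
  Job 2: p=4, d=23, C=6, tardiness=max(0,6-23)=0
  Job 3: p=6, d=25, C=12, tardiness=max(0,12-25)=0
Total tardiness = 0

0


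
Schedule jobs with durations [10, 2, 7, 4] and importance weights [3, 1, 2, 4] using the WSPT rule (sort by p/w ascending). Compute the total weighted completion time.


Compute p/w ratios and sort ascending (WSPT): [(4, 4), (2, 1), (10, 3), (7, 2)]
Compute weighted completion times:
  Job (p=4,w=4): C=4, w*C=4*4=16
  Job (p=2,w=1): C=6, w*C=1*6=6
  Job (p=10,w=3): C=16, w*C=3*16=48
  Job (p=7,w=2): C=23, w*C=2*23=46
Total weighted completion time = 116

116


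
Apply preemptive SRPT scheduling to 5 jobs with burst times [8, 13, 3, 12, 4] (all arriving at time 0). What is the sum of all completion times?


Since all jobs arrive at t=0, SRPT equals SPT ordering.
SPT order: [3, 4, 8, 12, 13]
Completion times:
  Job 1: p=3, C=3
  Job 2: p=4, C=7
  Job 3: p=8, C=15
  Job 4: p=12, C=27
  Job 5: p=13, C=40
Total completion time = 3 + 7 + 15 + 27 + 40 = 92

92


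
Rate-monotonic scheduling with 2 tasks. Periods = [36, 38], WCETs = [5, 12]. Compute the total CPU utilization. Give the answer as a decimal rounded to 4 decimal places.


Compute individual utilizations (exact fractions):
  Task 1: C/T = 5/36 (approx. 0.1389)
  Task 2: C/T = 12/38 = 6/19 (approx. 0.3158)
Total utilization U = 5/36 + 6/19 = 311/684
Rounded to 4 decimal places: U = 0.4547
RM (Liu & Layland) bound for 2 tasks = 0.828427; compare with U = 311/684 (approx. 0.454678)
U <= bound, so schedulable by RM sufficient condition.

0.4547


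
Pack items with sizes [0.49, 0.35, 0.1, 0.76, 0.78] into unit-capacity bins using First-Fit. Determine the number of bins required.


Place items sequentially using First-Fit:
  Item 0.49 -> new Bin 1
  Item 0.35 -> Bin 1 (now 0.84)
  Item 0.1 -> Bin 1 (now 0.94)
  Item 0.76 -> new Bin 2
  Item 0.78 -> new Bin 3
Total bins used = 3

3


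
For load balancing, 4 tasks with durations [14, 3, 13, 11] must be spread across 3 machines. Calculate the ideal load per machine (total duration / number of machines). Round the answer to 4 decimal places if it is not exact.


Total processing time = 14 + 3 + 13 + 11 = 41
Number of machines = 3
Ideal balanced load = 41 / 3 = 13.6667

13.6667


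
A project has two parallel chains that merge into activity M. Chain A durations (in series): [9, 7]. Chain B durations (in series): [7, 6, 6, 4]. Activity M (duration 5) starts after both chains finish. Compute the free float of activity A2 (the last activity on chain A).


ES(A2) = sum of predecessors on chain A = 9
EF(A2) = ES + duration = 9 + 7 = 16
Successor of A2 is M. ES(M) = max(sum(A), sum(B)) = max(16, 23) = 23
Free float = ES(successor) - EF(current) = 23 - 16 = 7

7


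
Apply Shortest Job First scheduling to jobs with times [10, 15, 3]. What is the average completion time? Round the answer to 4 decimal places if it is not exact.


SJF order (ascending): [3, 10, 15]
Completion times:
  Job 1: burst=3, C=3
  Job 2: burst=10, C=13
  Job 3: burst=15, C=28
Average completion = 44/3 = 14.6667

14.6667


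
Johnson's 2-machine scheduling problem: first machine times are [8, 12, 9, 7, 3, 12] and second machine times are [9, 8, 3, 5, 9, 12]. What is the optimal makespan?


Apply Johnson's rule:
  Group 1 (a <= b): [(5, 3, 9), (1, 8, 9), (6, 12, 12)]
  Group 2 (a > b): [(2, 12, 8), (4, 7, 5), (3, 9, 3)]
Optimal job order: [5, 1, 6, 2, 4, 3]
Schedule:
  Job 5: M1 done at 3, M2 done at 12
  Job 1: M1 done at 11, M2 done at 21
  Job 6: M1 done at 23, M2 done at 35
  Job 2: M1 done at 35, M2 done at 43
  Job 4: M1 done at 42, M2 done at 48
  Job 3: M1 done at 51, M2 done at 54
Makespan = 54

54


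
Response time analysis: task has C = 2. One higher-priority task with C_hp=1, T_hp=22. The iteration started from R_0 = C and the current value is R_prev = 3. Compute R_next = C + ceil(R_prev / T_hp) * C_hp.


R_next = C + ceil(R_prev / T_hp) * C_hp
ceil(3 / 22) = ceil(0.1364) = 1
Interference = 1 * 1 = 1
R_next = 2 + 1 = 3
R_next = R_prev, so the iteration has converged (response time = 3).

3


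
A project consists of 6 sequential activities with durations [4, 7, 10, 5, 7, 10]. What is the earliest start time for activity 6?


Activity 6 starts after activities 1 through 5 complete.
Predecessor durations: [4, 7, 10, 5, 7]
ES = 4 + 7 + 10 + 5 + 7 = 33

33


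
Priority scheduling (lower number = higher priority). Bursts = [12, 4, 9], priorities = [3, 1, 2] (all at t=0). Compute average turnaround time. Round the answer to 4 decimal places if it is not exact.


Sort by priority (ascending = highest first):
Order: [(1, 4), (2, 9), (3, 12)]
Completion times:
  Priority 1, burst=4, C=4
  Priority 2, burst=9, C=13
  Priority 3, burst=12, C=25
Average turnaround = 42/3 = 14.0

14.0


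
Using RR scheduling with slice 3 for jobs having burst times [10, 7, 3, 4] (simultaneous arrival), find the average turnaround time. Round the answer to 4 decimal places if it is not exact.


Time quantum = 3
Execution trace:
  J1 runs 3 units, time = 3
  J2 runs 3 units, time = 6
  J3 runs 3 units, time = 9
  J4 runs 3 units, time = 12
  J1 runs 3 units, time = 15
  J2 runs 3 units, time = 18
  J4 runs 1 units, time = 19
  J1 runs 3 units, time = 22
  J2 runs 1 units, time = 23
  J1 runs 1 units, time = 24
Finish times: [24, 23, 9, 19]
Average turnaround = 75/4 = 18.75

18.75


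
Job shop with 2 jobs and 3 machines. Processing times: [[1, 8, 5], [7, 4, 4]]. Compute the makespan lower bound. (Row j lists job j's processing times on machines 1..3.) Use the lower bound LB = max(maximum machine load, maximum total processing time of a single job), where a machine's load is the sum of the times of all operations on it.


Machine loads:
  Machine 1: 1 + 7 = 8
  Machine 2: 8 + 4 = 12
  Machine 3: 5 + 4 = 9
Max machine load = 12
Job totals:
  Job 1: 14
  Job 2: 15
Max job total = 15
Lower bound = max(12, 15) = 15

15


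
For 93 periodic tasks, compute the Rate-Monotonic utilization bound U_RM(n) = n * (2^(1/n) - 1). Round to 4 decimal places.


Compute 2^(1/93) = 1.0074810397
Subtract 1: 1.0074810397 - 1 = 0.0074810397
Multiply by n: 93 * 0.0074810397 = 0.6957366921
Round to 4 dp: 0.6957

0.6957


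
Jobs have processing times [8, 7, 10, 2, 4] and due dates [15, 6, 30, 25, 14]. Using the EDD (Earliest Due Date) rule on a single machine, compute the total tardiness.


Sort by due date (EDD order): [(7, 6), (4, 14), (8, 15), (2, 25), (10, 30)]
Compute completion times and tardiness:
  Job 1: p=7, d=6, C=7, tardiness=max(0,7-6)=1
  Job 2: p=4, d=14, C=11, tardiness=max(0,11-14)=0
  Job 3: p=8, d=15, C=19, tardiness=max(0,19-15)=4
  Job 4: p=2, d=25, C=21, tardiness=max(0,21-25)=0
  Job 5: p=10, d=30, C=31, tardiness=max(0,31-30)=1
Total tardiness = 6

6


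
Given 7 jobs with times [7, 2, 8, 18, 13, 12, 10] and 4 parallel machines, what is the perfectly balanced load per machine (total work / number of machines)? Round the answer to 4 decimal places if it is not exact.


Total processing time = 7 + 2 + 8 + 18 + 13 + 12 + 10 = 70
Number of machines = 4
Ideal balanced load = 70 / 4 = 17.5

17.5


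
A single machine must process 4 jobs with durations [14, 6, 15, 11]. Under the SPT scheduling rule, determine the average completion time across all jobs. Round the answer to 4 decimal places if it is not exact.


Sort jobs by processing time (SPT order): [6, 11, 14, 15]
Compute completion times sequentially:
  Job 1: processing = 6, completes at 6
  Job 2: processing = 11, completes at 17
  Job 3: processing = 14, completes at 31
  Job 4: processing = 15, completes at 46
Sum of completion times = 100
Average completion time = 100/4 = 25.0

25.0


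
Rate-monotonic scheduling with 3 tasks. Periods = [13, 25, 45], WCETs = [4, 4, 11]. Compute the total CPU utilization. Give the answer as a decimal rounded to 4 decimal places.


Compute individual utilizations (exact fractions):
  Task 1: C/T = 4/13 (approx. 0.3077)
  Task 2: C/T = 4/25 (approx. 0.16)
  Task 3: C/T = 11/45 (approx. 0.2444)
Total utilization U = 4/13 + 4/25 + 11/45 = 2083/2925
Rounded to 4 decimal places: U = 0.7121
RM (Liu & Layland) bound for 3 tasks = 0.779763; compare with U = 2083/2925 (approx. 0.712137)
U <= bound, so schedulable by RM sufficient condition.

0.7121


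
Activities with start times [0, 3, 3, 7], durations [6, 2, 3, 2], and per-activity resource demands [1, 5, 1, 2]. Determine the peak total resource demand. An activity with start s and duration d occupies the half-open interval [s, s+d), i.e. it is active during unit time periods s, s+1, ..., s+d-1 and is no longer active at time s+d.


Each activity i is active on [start_i, start_i + duration_i).
Compute total resource usage per time slot:
  t=0: active resources = [1], total = 1
  t=1: active resources = [1], total = 1
  t=2: active resources = [1], total = 1
  t=3: active resources = [1, 5, 1], total = 7
  t=4: active resources = [1, 5, 1], total = 7
  t=5: active resources = [1, 1], total = 2
  t=6: active resources = [], total = 0
  t=7: active resources = [2], total = 2
  t=8: active resources = [2], total = 2
Peak resource demand = 7

7


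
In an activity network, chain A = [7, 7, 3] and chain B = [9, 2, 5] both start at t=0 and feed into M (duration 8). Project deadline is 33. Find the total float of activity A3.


Forward pass: ES(A3) = sum of predecessors on chain A = 14
EF = ES + duration = 14 + 3 = 17
Backward pass: LF(M) = deadline = 33; LS(M) = 33 - 8 = 25
LF(A3) = LS(M) - sum(successors on chain A) = 25 - 0 = 25
LS = LF - duration = 25 - 3 = 22
Total float = LS - ES = 22 - 14 = 8

8


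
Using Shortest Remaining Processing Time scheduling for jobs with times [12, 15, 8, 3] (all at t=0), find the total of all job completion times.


Since all jobs arrive at t=0, SRPT equals SPT ordering.
SPT order: [3, 8, 12, 15]
Completion times:
  Job 1: p=3, C=3
  Job 2: p=8, C=11
  Job 3: p=12, C=23
  Job 4: p=15, C=38
Total completion time = 3 + 11 + 23 + 38 = 75

75


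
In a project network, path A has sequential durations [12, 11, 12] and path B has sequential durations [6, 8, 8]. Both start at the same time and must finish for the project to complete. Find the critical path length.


Path A total = 12 + 11 + 12 = 35
Path B total = 6 + 8 + 8 = 22
Critical path = longest path = max(35, 22) = 35

35


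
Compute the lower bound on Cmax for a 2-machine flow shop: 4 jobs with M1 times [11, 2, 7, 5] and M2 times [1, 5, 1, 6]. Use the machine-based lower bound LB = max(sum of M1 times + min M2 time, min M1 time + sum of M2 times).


LB1 = sum(M1 times) + min(M2 times) = 25 + 1 = 26
LB2 = min(M1 times) + sum(M2 times) = 2 + 13 = 15
Lower bound = max(LB1, LB2) = max(26, 15) = 26

26


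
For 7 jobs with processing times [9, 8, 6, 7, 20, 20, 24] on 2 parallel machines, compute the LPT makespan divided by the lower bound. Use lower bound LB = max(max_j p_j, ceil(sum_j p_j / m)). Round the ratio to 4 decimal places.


LPT order: [24, 20, 20, 9, 8, 7, 6]
Machine loads after assignment: [47, 47]
LPT makespan = 47
Lower bound = max(max_job, ceil(total/2)) = max(24, 47) = 47
Ratio = 47 / 47 = 1.0

1.0


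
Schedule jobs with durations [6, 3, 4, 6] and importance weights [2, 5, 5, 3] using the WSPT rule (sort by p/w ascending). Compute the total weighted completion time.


Compute p/w ratios and sort ascending (WSPT): [(3, 5), (4, 5), (6, 3), (6, 2)]
Compute weighted completion times:
  Job (p=3,w=5): C=3, w*C=5*3=15
  Job (p=4,w=5): C=7, w*C=5*7=35
  Job (p=6,w=3): C=13, w*C=3*13=39
  Job (p=6,w=2): C=19, w*C=2*19=38
Total weighted completion time = 127

127


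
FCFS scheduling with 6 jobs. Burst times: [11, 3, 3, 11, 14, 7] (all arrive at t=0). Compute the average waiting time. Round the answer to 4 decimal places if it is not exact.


FCFS order (as given): [11, 3, 3, 11, 14, 7]
Waiting times:
  Job 1: wait = 0
  Job 2: wait = 11
  Job 3: wait = 14
  Job 4: wait = 17
  Job 5: wait = 28
  Job 6: wait = 42
Sum of waiting times = 112
Average waiting time = 112/6 = 18.6667

18.6667


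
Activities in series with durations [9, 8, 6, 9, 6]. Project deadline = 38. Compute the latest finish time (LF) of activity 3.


LF(activity 3) = deadline - sum of successor durations
Successors: activities 4 through 5 with durations [9, 6]
Sum of successor durations = 15
LF = 38 - 15 = 23

23


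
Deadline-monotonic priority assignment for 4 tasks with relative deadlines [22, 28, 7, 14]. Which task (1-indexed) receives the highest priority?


Sort tasks by relative deadline (ascending):
  Task 3: deadline = 7
  Task 4: deadline = 14
  Task 1: deadline = 22
  Task 2: deadline = 28
Priority order (highest first): [3, 4, 1, 2]
Highest priority task = 3

3


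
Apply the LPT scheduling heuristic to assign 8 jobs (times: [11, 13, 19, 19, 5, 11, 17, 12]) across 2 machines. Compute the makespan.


Sort jobs in decreasing order (LPT): [19, 19, 17, 13, 12, 11, 11, 5]
Assign each job to the least loaded machine:
  Machine 1: jobs [19, 17, 11, 5], load = 52
  Machine 2: jobs [19, 13, 12, 11], load = 55
Makespan = max load = 55

55


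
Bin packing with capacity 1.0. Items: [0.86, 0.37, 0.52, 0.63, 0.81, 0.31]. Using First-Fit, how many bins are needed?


Place items sequentially using First-Fit:
  Item 0.86 -> new Bin 1
  Item 0.37 -> new Bin 2
  Item 0.52 -> Bin 2 (now 0.89)
  Item 0.63 -> new Bin 3
  Item 0.81 -> new Bin 4
  Item 0.31 -> Bin 3 (now 0.94)
Total bins used = 4

4


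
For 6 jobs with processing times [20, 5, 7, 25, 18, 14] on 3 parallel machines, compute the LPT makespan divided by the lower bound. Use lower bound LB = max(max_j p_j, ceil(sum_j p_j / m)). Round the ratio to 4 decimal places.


LPT order: [25, 20, 18, 14, 7, 5]
Machine loads after assignment: [30, 27, 32]
LPT makespan = 32
Lower bound = max(max_job, ceil(total/3)) = max(25, 30) = 30
Ratio = 32 / 30 = 1.0667

1.0667


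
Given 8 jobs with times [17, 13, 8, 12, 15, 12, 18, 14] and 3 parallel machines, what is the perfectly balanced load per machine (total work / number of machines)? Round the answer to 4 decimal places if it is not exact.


Total processing time = 17 + 13 + 8 + 12 + 15 + 12 + 18 + 14 = 109
Number of machines = 3
Ideal balanced load = 109 / 3 = 36.3333

36.3333


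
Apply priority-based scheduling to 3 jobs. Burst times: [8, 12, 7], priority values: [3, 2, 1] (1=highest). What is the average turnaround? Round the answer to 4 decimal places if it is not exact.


Sort by priority (ascending = highest first):
Order: [(1, 7), (2, 12), (3, 8)]
Completion times:
  Priority 1, burst=7, C=7
  Priority 2, burst=12, C=19
  Priority 3, burst=8, C=27
Average turnaround = 53/3 = 17.6667

17.6667


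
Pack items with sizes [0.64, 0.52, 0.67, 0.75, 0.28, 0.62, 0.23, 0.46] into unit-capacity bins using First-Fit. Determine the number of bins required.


Place items sequentially using First-Fit:
  Item 0.64 -> new Bin 1
  Item 0.52 -> new Bin 2
  Item 0.67 -> new Bin 3
  Item 0.75 -> new Bin 4
  Item 0.28 -> Bin 1 (now 0.92)
  Item 0.62 -> new Bin 5
  Item 0.23 -> Bin 2 (now 0.75)
  Item 0.46 -> new Bin 6
Total bins used = 6

6


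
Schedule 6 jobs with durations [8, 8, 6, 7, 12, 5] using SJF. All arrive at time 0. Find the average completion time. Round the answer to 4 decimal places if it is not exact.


SJF order (ascending): [5, 6, 7, 8, 8, 12]
Completion times:
  Job 1: burst=5, C=5
  Job 2: burst=6, C=11
  Job 3: burst=7, C=18
  Job 4: burst=8, C=26
  Job 5: burst=8, C=34
  Job 6: burst=12, C=46
Average completion = 140/6 = 23.3333

23.3333


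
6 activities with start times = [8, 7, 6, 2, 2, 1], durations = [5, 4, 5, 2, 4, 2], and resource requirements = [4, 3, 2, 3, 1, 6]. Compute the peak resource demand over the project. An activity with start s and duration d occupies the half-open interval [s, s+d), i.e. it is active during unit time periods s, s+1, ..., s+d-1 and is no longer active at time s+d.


Each activity i is active on [start_i, start_i + duration_i).
Compute total resource usage per time slot:
  t=0: active resources = [], total = 0
  t=1: active resources = [6], total = 6
  t=2: active resources = [3, 1, 6], total = 10
  t=3: active resources = [3, 1], total = 4
  t=4: active resources = [1], total = 1
  t=5: active resources = [1], total = 1
  t=6: active resources = [2], total = 2
  t=7: active resources = [3, 2], total = 5
  t=8: active resources = [4, 3, 2], total = 9
  t=9: active resources = [4, 3, 2], total = 9
  t=10: active resources = [4, 3, 2], total = 9
  t=11: active resources = [4], total = 4
  t=12: active resources = [4], total = 4
Peak resource demand = 10

10


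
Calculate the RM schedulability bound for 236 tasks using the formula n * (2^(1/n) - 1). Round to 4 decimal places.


Compute 2^(1/236) = 1.0029413817
Subtract 1: 1.0029413817 - 1 = 0.0029413817
Multiply by n: 236 * 0.0029413817 = 0.6941660812
Round to 4 dp: 0.6942

0.6942


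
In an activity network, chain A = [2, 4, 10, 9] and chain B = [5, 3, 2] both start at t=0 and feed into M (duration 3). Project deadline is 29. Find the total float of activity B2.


Forward pass: ES(B2) = sum of predecessors on chain B = 5
EF = ES + duration = 5 + 3 = 8
Backward pass: LF(M) = deadline = 29; LS(M) = 29 - 3 = 26
LF(B2) = LS(M) - sum(successors on chain B) = 26 - 2 = 24
LS = LF - duration = 24 - 3 = 21
Total float = LS - ES = 21 - 5 = 16

16


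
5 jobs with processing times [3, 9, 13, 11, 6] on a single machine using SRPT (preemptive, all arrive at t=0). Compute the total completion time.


Since all jobs arrive at t=0, SRPT equals SPT ordering.
SPT order: [3, 6, 9, 11, 13]
Completion times:
  Job 1: p=3, C=3
  Job 2: p=6, C=9
  Job 3: p=9, C=18
  Job 4: p=11, C=29
  Job 5: p=13, C=42
Total completion time = 3 + 9 + 18 + 29 + 42 = 101

101


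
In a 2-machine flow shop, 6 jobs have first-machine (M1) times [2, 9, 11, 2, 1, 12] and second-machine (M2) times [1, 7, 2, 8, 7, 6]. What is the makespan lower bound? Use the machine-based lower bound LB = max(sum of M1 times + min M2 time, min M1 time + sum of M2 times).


LB1 = sum(M1 times) + min(M2 times) = 37 + 1 = 38
LB2 = min(M1 times) + sum(M2 times) = 1 + 31 = 32
Lower bound = max(LB1, LB2) = max(38, 32) = 38

38


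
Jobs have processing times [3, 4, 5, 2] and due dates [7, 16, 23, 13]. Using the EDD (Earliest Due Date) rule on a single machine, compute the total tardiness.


Sort by due date (EDD order): [(3, 7), (2, 13), (4, 16), (5, 23)]
Compute completion times and tardiness:
  Job 1: p=3, d=7, C=3, tardiness=max(0,3-7)=0
  Job 2: p=2, d=13, C=5, tardiness=max(0,5-13)=0
  Job 3: p=4, d=16, C=9, tardiness=max(0,9-16)=0
  Job 4: p=5, d=23, C=14, tardiness=max(0,14-23)=0
Total tardiness = 0

0


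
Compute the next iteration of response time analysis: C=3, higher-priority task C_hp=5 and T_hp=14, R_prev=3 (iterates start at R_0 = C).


R_next = C + ceil(R_prev / T_hp) * C_hp
ceil(3 / 14) = ceil(0.2143) = 1
Interference = 1 * 5 = 5
R_next = 3 + 5 = 8

8


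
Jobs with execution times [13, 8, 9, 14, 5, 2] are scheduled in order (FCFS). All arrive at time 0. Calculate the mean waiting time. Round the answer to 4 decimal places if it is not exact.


FCFS order (as given): [13, 8, 9, 14, 5, 2]
Waiting times:
  Job 1: wait = 0
  Job 2: wait = 13
  Job 3: wait = 21
  Job 4: wait = 30
  Job 5: wait = 44
  Job 6: wait = 49
Sum of waiting times = 157
Average waiting time = 157/6 = 26.1667

26.1667


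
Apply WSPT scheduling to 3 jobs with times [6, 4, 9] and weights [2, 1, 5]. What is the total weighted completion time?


Compute p/w ratios and sort ascending (WSPT): [(9, 5), (6, 2), (4, 1)]
Compute weighted completion times:
  Job (p=9,w=5): C=9, w*C=5*9=45
  Job (p=6,w=2): C=15, w*C=2*15=30
  Job (p=4,w=1): C=19, w*C=1*19=19
Total weighted completion time = 94

94


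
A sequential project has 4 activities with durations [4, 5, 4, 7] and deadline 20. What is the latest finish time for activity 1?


LF(activity 1) = deadline - sum of successor durations
Successors: activities 2 through 4 with durations [5, 4, 7]
Sum of successor durations = 16
LF = 20 - 16 = 4

4


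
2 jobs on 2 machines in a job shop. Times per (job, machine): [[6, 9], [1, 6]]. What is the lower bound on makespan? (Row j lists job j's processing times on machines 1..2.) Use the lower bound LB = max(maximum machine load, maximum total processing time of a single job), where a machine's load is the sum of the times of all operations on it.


Machine loads:
  Machine 1: 6 + 1 = 7
  Machine 2: 9 + 6 = 15
Max machine load = 15
Job totals:
  Job 1: 15
  Job 2: 7
Max job total = 15
Lower bound = max(15, 15) = 15

15


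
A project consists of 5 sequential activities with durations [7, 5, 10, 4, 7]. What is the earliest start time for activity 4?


Activity 4 starts after activities 1 through 3 complete.
Predecessor durations: [7, 5, 10]
ES = 7 + 5 + 10 = 22

22


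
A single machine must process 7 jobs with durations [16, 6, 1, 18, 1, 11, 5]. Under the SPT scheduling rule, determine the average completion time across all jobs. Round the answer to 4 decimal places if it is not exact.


Sort jobs by processing time (SPT order): [1, 1, 5, 6, 11, 16, 18]
Compute completion times sequentially:
  Job 1: processing = 1, completes at 1
  Job 2: processing = 1, completes at 2
  Job 3: processing = 5, completes at 7
  Job 4: processing = 6, completes at 13
  Job 5: processing = 11, completes at 24
  Job 6: processing = 16, completes at 40
  Job 7: processing = 18, completes at 58
Sum of completion times = 145
Average completion time = 145/7 = 20.7143

20.7143


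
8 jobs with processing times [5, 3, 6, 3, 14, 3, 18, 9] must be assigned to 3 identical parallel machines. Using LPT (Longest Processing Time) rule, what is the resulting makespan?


Sort jobs in decreasing order (LPT): [18, 14, 9, 6, 5, 3, 3, 3]
Assign each job to the least loaded machine:
  Machine 1: jobs [18, 3], load = 21
  Machine 2: jobs [14, 5], load = 19
  Machine 3: jobs [9, 6, 3, 3], load = 21
Makespan = max load = 21

21


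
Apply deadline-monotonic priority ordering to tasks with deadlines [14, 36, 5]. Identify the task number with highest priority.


Sort tasks by relative deadline (ascending):
  Task 3: deadline = 5
  Task 1: deadline = 14
  Task 2: deadline = 36
Priority order (highest first): [3, 1, 2]
Highest priority task = 3

3


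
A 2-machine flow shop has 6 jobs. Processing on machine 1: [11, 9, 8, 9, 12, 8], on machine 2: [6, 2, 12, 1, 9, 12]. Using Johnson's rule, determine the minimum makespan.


Apply Johnson's rule:
  Group 1 (a <= b): [(3, 8, 12), (6, 8, 12)]
  Group 2 (a > b): [(5, 12, 9), (1, 11, 6), (2, 9, 2), (4, 9, 1)]
Optimal job order: [3, 6, 5, 1, 2, 4]
Schedule:
  Job 3: M1 done at 8, M2 done at 20
  Job 6: M1 done at 16, M2 done at 32
  Job 5: M1 done at 28, M2 done at 41
  Job 1: M1 done at 39, M2 done at 47
  Job 2: M1 done at 48, M2 done at 50
  Job 4: M1 done at 57, M2 done at 58
Makespan = 58

58
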